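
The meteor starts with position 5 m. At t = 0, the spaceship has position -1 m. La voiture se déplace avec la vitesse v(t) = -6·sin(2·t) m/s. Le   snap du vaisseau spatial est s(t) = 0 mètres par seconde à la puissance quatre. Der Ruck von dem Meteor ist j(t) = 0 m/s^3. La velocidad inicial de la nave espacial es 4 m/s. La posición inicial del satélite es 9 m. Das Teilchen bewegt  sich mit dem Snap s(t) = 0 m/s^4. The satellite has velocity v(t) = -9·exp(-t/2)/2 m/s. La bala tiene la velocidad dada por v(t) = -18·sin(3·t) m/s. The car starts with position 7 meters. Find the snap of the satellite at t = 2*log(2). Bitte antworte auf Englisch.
We must differentiate our velocity equation v(t) = -9·exp(-t/2)/2 3 times. Taking d/dt of v(t), we find a(t) = 9·exp(-t/2)/4. The derivative of acceleration gives jerk: j(t) = -9·exp(-t/2)/8. Differentiating jerk, we get snap: s(t) = 9·exp(-t/2)/16. Using s(t) = 9·exp(-t/2)/16 and substituting t = 2*log(2), we find s = 9/32.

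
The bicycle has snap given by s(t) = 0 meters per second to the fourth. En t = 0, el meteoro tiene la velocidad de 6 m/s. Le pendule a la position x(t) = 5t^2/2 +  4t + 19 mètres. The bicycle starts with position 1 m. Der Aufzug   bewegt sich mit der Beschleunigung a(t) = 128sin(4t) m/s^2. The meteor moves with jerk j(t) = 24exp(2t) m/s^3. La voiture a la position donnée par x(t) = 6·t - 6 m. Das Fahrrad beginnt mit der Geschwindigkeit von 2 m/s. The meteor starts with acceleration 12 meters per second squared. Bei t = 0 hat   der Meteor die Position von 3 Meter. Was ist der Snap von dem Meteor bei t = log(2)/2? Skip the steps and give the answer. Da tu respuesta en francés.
s(log(2)/2) = 96.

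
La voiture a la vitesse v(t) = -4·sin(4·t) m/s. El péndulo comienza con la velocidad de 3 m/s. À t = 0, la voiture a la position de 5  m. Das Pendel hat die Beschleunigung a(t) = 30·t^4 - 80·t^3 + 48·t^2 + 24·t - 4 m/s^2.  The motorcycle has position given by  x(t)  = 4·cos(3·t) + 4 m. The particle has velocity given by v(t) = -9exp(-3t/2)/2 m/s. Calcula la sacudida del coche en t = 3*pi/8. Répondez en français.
Nous devons dériver notre équation de la vitesse v(t) = -4·sin(4·t) 2 fois. La dérivée de la vitesse donne l'accélération: a(t) = -16·cos(4·t). La dérivée de l'accélération donne le jerk: j(t) = 64·sin(4·t). De l'équation du jerk j(t) = 64·sin(4·t), nous substituons t = 3*pi/8 pour obtenir j = -64.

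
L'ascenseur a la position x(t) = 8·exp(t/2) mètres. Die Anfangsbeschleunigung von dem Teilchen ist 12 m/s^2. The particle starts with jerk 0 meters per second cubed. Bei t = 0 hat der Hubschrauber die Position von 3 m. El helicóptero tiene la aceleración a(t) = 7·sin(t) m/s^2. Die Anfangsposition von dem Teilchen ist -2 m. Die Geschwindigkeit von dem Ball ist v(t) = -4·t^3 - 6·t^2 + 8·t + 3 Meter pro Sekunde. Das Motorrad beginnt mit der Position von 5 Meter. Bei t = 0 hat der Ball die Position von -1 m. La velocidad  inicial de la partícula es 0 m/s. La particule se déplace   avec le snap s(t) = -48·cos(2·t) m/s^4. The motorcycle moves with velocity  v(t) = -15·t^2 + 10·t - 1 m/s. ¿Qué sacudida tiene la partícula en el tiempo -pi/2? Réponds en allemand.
Wir müssen unsere Gleichung für den Snap s(t) = -48·cos(2·t) 1-mal integrieren. Die Stammfunktion von dem Snap ist der Ruck. Mit j(0) = 0 erhalten wir j(t) = -24·sin(2·t). Aus der Gleichung für den Ruck j(t) = -24·sin(2·t), setzen wir t = -pi/2 ein und erhalten j = 0.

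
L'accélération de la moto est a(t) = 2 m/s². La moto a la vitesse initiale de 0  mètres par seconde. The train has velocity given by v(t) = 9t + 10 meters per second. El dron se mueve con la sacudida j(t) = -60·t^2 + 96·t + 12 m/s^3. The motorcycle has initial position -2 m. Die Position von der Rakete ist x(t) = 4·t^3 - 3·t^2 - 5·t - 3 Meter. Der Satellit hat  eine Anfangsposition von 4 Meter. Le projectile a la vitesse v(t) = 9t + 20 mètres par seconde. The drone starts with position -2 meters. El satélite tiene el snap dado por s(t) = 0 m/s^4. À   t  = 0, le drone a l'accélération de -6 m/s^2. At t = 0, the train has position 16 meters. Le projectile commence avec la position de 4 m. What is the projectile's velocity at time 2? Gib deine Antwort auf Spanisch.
De la ecuación de la velocidad v(t) = 9·t + 20, sustituimos t = 2 para obtener v = 38.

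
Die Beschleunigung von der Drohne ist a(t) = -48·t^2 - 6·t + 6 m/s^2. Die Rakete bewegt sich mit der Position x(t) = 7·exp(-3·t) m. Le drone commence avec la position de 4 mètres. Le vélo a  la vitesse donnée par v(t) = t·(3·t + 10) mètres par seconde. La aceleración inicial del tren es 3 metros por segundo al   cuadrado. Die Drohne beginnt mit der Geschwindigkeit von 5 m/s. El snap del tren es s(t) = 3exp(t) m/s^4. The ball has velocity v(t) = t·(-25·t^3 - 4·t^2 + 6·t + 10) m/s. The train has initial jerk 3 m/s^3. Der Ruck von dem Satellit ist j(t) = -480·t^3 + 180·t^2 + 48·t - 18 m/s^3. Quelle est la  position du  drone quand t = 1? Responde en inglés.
We must find the antiderivative of our acceleration equation a(t) = -48·t^2 - 6·t + 6 2 times. Finding the integral of a(t) and using v(0) = 5: v(t) = -16·t^3 - 3·t^2 + 6·t + 5. Finding the antiderivative of v(t) and using x(0) = 4: x(t) = -4·t^4 - t^3 + 3·t^2 + 5·t + 4. We have position x(t) = -4·t^4 - t^3 + 3·t^2 + 5·t + 4. Substituting t = 1: x(1) = 7.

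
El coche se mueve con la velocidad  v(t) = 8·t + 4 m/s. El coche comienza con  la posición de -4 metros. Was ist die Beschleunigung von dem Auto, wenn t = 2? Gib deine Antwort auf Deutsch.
Wir müssen unsere Gleichung für die Geschwindigkeit v(t) = 8·t + 4 1-mal ableiten. Die Ableitung von der Geschwindigkeit ergibt die Beschleunigung: a(t) = 8. Aus der Gleichung für die Beschleunigung a(t) = 8, setzen wir t = 2 ein und erhalten a = 8.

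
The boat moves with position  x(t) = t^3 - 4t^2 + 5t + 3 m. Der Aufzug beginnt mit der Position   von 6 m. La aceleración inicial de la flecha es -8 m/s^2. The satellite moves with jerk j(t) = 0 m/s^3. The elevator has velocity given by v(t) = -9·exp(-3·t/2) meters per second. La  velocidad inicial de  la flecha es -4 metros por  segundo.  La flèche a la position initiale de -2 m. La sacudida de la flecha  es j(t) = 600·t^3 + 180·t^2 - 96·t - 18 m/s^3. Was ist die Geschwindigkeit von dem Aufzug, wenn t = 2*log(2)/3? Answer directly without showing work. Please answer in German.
Die Geschwindigkeit bei t = 2*log(2)/3 ist v = -9/2.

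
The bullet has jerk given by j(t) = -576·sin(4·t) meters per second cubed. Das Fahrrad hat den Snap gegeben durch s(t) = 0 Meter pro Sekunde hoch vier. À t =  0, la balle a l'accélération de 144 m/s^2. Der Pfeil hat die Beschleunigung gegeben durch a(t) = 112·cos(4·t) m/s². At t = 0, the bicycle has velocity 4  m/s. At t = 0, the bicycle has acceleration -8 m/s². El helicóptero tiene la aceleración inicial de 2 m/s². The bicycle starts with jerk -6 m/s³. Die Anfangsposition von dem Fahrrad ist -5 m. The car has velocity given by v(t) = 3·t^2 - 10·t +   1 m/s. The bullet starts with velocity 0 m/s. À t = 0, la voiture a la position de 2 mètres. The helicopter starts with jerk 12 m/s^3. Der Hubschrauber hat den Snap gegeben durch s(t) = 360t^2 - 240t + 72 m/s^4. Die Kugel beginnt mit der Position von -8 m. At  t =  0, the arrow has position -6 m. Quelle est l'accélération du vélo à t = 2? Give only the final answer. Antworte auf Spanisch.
La respuesta es -20.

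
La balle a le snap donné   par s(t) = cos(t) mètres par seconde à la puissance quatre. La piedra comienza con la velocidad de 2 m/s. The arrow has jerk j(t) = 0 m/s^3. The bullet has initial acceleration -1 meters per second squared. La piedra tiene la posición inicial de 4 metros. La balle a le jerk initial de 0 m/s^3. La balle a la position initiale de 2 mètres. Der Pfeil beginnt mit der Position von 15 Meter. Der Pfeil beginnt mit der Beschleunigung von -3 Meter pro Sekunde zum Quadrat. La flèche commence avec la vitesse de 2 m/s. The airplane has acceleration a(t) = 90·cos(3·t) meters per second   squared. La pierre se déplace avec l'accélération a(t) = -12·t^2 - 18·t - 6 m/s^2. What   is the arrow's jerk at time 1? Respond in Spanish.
Usando j(t) = 0 y sustituyendo t = 1, encontramos j = 0.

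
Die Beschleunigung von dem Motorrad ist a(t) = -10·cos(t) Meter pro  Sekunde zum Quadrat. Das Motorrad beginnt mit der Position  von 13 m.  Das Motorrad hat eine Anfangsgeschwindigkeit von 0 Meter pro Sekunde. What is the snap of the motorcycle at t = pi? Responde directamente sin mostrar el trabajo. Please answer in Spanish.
La respuesta es -10.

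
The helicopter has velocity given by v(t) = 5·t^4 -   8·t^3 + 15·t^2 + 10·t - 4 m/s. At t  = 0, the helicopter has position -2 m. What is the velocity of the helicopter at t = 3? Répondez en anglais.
We have velocity v(t) = 5·t^4 - 8·t^3 + 15·t^2 + 10·t - 4. Substituting t = 3: v(3) = 350.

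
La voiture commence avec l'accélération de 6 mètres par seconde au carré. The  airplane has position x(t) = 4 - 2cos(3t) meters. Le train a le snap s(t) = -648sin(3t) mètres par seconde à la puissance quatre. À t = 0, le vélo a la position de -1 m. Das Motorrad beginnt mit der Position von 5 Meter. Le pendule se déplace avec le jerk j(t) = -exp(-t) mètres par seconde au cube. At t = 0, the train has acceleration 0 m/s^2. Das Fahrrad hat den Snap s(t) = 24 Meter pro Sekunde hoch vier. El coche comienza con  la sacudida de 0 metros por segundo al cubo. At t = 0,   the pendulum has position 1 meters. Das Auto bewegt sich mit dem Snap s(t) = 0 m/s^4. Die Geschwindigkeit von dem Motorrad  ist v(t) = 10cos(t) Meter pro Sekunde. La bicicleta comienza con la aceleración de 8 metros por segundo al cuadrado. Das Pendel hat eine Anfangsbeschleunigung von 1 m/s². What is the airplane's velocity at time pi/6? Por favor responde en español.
Partiendo de la posición x(t) = 4 - 2·cos(3·t), tomamos 1 derivada. La derivada de la posición da la velocidad: v(t) = 6·sin(3·t). Usando v(t) = 6·sin(3·t) y sustituyendo t = pi/6, encontramos v = 6.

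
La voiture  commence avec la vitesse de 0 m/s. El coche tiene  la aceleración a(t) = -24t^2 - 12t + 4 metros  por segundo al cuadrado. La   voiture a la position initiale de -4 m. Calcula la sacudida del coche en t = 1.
Para resolver esto, necesitamos tomar 1 derivada de nuestra ecuación de la aceleración a(t) = -24·t^2 - 12·t + 4. Tomando d/dt de a(t), encontramos j(t) = -48·t - 12. De la ecuación de la sacudida j(t) = -48·t - 12, sustituimos t = 1 para obtener j = -60.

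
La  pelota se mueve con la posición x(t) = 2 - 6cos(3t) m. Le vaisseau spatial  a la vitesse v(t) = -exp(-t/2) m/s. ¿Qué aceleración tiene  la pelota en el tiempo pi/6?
Partiendo de la posición x(t) = 2 - 6·cos(3·t), tomamos 2 derivadas. La derivada de la posición da la velocidad: v(t) = 18·sin(3·t). Tomando d/dt de v(t), encontramos a(t) = 54·cos(3·t). Usando a(t) = 54·cos(3·t) y sustituyendo t = pi/6, encontramos a = 0.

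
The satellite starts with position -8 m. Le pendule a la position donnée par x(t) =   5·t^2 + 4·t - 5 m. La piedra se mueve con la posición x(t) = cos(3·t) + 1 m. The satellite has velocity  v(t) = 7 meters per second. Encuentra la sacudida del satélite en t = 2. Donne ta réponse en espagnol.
Para resolver esto, necesitamos tomar 2 derivadas de nuestra ecuación de la velocidad v(t) = 7. La derivada de la velocidad da la aceleración: a(t) = 0. La derivada de la aceleración da la sacudida: j(t) = 0. Usando j(t) = 0 y sustituyendo t = 2, encontramos j = 0.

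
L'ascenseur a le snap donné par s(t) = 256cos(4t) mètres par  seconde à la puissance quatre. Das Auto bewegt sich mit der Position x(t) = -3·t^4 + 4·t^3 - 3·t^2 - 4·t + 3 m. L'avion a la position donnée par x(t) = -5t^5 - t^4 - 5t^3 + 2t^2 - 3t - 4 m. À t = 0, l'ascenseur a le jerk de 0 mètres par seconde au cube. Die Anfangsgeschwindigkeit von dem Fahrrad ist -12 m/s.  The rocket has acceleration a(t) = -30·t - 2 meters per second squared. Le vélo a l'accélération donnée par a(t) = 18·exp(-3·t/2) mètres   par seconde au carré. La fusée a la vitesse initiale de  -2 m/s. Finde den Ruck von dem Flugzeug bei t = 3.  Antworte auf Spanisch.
Debemos derivar nuestra ecuación de la posición x(t) = -5·t^5 - t^4 - 5·t^3 + 2·t^2 - 3·t - 4 3 veces. Derivando la posición, obtenemos la velocidad: v(t) = -25·t^4 - 4·t^3 - 15·t^2 + 4·t - 3. Derivando la velocidad, obtenemos la aceleración: a(t) = -100·t^3 - 12·t^2 - 30·t + 4. Derivando la aceleración, obtenemos la sacudida: j(t) = -300·t^2 - 24·t - 30. De la ecuación de la sacudida j(t) = -300·t^2 - 24·t - 30, sustituimos t = 3 para obtener j = -2802.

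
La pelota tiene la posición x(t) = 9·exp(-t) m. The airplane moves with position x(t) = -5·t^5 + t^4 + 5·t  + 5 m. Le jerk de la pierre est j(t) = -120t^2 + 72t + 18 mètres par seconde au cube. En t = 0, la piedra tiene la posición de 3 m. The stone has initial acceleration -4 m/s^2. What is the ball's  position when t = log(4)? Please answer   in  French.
En utilisant x(t) = 9·exp(-t) et en substituant t = log(4), nous trouvons x = 9/4.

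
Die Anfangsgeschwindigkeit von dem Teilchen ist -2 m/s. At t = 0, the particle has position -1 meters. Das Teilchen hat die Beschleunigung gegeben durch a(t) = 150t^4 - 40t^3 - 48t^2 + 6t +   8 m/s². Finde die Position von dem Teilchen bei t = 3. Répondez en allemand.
Ausgehend von der Beschleunigung a(t) = 150·t^4 - 40·t^3 - 48·t^2 + 6·t + 8, nehmen wir 2 Stammfunktionen. Das Integral von der Beschleunigung, mit v(0) = -2, ergibt die Geschwindigkeit: v(t) = 30·t^5 - 10·t^4 - 16·t^3 + 3·t^2 + 8·t - 2. Mit ∫v(t)dt und Anwendung von x(0) = -1, finden wir x(t) = 5·t^6 - 2·t^5 - 4·t^4 + t^3 + 4·t^2 - 2·t - 1. Aus der Gleichung für die Position x(t) = 5·t^6 - 2·t^5 - 4·t^4 + t^3 + 4·t^2 - 2·t - 1, setzen wir t = 3 ein und erhalten x = 2891.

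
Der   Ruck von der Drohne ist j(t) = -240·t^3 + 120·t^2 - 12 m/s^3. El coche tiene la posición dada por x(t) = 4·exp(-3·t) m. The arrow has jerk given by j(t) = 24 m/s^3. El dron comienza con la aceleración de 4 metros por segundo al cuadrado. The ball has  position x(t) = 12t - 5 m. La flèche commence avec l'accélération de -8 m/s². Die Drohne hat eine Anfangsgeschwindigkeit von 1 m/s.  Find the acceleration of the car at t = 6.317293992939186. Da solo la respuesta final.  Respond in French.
a(6.317293992939186) = 2.11643402891473E-7.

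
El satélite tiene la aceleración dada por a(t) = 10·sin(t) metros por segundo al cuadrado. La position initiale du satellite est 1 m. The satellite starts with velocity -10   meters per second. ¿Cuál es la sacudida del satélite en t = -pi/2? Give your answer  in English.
We must differentiate our acceleration equation a(t) = 10·sin(t) 1 time. The derivative of acceleration gives jerk: j(t) = 10·cos(t). Using j(t) = 10·cos(t) and substituting t = -pi/2, we find j = 0.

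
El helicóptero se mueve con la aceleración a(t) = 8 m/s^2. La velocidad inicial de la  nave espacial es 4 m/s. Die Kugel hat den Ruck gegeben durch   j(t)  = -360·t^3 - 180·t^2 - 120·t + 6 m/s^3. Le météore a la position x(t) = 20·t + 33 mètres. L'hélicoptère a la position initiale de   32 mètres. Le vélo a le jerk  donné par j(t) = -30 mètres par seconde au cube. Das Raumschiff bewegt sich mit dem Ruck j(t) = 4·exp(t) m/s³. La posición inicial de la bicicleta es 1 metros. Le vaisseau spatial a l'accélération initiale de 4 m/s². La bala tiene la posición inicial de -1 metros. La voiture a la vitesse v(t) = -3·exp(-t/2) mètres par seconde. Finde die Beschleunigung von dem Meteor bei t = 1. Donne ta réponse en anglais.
To solve this, we need to take 2 derivatives of our position equation x(t) = 20·t + 33. Taking d/dt of x(t), we find v(t) = 20. Taking d/dt of v(t), we find a(t) = 0. Using a(t) = 0 and substituting t = 1, we find a = 0.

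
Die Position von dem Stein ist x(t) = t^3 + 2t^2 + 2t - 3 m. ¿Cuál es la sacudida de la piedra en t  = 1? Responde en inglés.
We must differentiate our position equation x(t) = t^3 + 2·t^2 + 2·t - 3 3 times. The derivative of position gives velocity: v(t) = 3·t^2 + 4·t + 2. Differentiating velocity, we get acceleration: a(t) = 6·t + 4. Differentiating acceleration, we get jerk: j(t) = 6. From the given jerk equation j(t) = 6, we substitute t = 1 to get j = 6.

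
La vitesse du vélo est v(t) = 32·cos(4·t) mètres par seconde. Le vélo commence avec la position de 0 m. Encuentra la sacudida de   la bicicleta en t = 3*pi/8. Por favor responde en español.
Partiendo de la velocidad v(t) = 32·cos(4·t), tomamos 2 derivadas. La derivada de la velocidad da la aceleración: a(t) = -128·sin(4·t). Derivando la aceleración, obtenemos la sacudida: j(t) = -512·cos(4·t). De la ecuación de la sacudida j(t) = -512·cos(4·t), sustituimos t = 3*pi/8 para obtener j = 0.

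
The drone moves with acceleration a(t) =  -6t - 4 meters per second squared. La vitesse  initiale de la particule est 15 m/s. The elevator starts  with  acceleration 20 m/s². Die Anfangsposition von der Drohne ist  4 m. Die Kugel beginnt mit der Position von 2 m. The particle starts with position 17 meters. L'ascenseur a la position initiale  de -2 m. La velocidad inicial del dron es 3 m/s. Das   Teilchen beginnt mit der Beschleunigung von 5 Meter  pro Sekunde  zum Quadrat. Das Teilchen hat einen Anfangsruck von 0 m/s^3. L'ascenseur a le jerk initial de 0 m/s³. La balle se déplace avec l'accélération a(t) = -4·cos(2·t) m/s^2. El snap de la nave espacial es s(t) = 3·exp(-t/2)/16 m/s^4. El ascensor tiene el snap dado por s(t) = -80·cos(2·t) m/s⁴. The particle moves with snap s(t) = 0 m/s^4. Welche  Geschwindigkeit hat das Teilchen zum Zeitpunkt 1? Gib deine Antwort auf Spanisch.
Necesitamos integrar nuestra ecuación del snap s(t) = 0 3 veces. Integrando el snap y usando la condición inicial j(0) = 0, obtenemos j(t) = 0. Tomando ∫j(t)dt y aplicando a(0) = 5, encontramos a(t) = 5. La integral de la aceleración, con v(0) = 15, da la velocidad: v(t) = 5·t + 15. De la ecuación de la velocidad v(t) = 5·t + 15, sustituimos t = 1 para obtener v = 20.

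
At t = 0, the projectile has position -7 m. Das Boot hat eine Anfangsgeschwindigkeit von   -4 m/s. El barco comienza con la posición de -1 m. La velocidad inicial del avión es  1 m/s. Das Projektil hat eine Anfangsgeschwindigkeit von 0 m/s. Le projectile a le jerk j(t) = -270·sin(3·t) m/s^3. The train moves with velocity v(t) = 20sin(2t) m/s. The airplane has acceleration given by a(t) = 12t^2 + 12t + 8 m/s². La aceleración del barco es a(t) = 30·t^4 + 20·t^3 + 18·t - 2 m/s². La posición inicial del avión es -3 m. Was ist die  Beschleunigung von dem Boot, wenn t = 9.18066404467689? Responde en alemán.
Aus der Gleichung für die Beschleunigung a(t) = 30·t^4 + 20·t^3 + 18·t - 2, setzen wir t = 9.18066404467689 ein und erhalten a = 228755.797455508.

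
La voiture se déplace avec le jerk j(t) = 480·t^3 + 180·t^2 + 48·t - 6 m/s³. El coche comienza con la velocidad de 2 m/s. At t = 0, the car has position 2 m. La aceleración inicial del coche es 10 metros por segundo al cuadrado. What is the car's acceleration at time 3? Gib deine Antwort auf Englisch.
We must find the antiderivative of our jerk equation j(t) = 480·t^3 + 180·t^2 + 48·t - 6 1 time. Taking ∫j(t)dt and applying a(0) = 10, we find a(t) = 120·t^4 + 60·t^3 + 24·t^2 - 6·t + 10. Using a(t) = 120·t^4 + 60·t^3 + 24·t^2 - 6·t + 10 and substituting t = 3, we find a = 11548.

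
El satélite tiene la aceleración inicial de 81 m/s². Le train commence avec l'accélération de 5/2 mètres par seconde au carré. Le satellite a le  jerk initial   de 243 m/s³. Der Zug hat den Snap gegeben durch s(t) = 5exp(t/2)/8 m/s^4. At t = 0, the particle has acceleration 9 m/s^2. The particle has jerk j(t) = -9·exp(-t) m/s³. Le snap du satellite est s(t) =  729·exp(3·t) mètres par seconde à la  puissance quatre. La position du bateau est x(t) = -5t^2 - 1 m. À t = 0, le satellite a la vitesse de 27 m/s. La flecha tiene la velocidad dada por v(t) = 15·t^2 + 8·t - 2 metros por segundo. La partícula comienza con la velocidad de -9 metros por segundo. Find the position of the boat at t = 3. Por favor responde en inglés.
From the given position equation x(t) = -5·t^2 - 1, we substitute t = 3 to get x = -46.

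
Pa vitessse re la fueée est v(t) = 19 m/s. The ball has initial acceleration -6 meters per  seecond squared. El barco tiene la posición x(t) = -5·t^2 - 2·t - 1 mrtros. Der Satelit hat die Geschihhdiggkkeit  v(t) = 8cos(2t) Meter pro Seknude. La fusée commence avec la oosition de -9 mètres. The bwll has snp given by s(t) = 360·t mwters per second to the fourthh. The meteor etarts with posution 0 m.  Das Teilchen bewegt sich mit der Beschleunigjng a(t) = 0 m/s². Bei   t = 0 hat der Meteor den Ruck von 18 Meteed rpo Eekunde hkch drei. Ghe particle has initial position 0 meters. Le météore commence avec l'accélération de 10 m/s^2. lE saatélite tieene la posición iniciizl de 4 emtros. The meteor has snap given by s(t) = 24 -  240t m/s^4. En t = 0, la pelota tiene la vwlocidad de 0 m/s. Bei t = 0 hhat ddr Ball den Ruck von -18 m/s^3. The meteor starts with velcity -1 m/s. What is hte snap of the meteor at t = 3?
We have snap s(t) = 24 - 240·t. Substituting t = 3: s(3) = -696.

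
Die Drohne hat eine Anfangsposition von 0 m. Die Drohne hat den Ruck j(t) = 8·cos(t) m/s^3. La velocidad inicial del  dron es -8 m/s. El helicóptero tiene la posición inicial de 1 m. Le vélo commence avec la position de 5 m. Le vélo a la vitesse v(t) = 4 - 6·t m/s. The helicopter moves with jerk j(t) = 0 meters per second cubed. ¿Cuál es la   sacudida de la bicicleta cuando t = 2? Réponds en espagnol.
Debemos derivar nuestra ecuación de la velocidad v(t) = 4 - 6·t 2 veces. La derivada de la velocidad da la aceleración: a(t) = -6. Tomando d/dt de a(t), encontramos j(t) = 0. De la ecuación de la sacudida j(t) = 0, sustituimos t = 2 para obtener j = 0.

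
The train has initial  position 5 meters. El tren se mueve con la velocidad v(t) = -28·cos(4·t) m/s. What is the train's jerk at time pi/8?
We must differentiate our velocity equation v(t) = -28·cos(4·t) 2 times. Differentiating velocity, we get acceleration: a(t) = 112·sin(4·t). Differentiating acceleration, we get jerk: j(t) = 448·cos(4·t). Using j(t) = 448·cos(4·t) and substituting t = pi/8, we find j = 0.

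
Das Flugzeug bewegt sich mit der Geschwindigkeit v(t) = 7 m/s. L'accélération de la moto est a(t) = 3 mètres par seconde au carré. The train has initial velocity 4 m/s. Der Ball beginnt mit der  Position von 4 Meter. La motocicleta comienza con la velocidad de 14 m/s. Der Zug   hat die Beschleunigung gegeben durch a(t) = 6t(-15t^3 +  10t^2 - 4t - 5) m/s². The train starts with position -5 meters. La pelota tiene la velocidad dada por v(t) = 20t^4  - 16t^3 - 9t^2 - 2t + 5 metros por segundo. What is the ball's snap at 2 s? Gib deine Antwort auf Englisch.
Starting from velocity v(t) = 20·t^4 - 16·t^3 - 9·t^2 - 2·t + 5, we take 3 derivatives. Differentiating velocity, we get acceleration: a(t) = 80·t^3 - 48·t^2 - 18·t - 2. The derivative of acceleration gives jerk: j(t) = 240·t^2 - 96·t - 18. Taking d/dt of j(t), we find s(t) = 480·t - 96. We have snap s(t) = 480·t - 96. Substituting t = 2: s(2) = 864.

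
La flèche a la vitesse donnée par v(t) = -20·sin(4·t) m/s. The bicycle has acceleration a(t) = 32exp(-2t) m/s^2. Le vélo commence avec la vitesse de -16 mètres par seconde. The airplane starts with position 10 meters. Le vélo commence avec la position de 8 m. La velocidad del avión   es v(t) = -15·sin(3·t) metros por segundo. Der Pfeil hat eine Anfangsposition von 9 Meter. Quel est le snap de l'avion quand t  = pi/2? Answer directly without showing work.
Le snap à t = pi/2 est s = 0.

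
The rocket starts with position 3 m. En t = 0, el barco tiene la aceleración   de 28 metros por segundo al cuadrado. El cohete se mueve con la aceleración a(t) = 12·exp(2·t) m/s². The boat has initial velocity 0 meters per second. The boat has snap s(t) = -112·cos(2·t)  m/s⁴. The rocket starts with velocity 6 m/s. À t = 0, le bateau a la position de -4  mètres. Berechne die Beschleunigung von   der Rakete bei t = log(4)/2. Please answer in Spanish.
De la ecuación de la aceleración a(t) = 12·exp(2·t), sustituimos t = log(4)/2 para obtener a = 48.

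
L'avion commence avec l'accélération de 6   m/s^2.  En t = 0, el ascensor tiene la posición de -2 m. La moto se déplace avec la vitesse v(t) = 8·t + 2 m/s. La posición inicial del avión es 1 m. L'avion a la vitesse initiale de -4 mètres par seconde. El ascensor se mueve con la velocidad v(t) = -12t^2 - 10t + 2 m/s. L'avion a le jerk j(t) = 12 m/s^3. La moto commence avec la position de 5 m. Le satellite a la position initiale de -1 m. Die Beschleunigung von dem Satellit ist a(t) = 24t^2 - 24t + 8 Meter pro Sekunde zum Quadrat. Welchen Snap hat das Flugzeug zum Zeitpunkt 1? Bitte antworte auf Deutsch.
Um dies zu lösen, müssen wir 1 Ableitung unserer Gleichung für den Ruck j(t) = 12 nehmen. Durch Ableiten von dem Ruck erhalten wir den Snap: s(t) = 0. Aus der Gleichung für den Snap s(t) = 0, setzen wir t = 1 ein und erhalten s = 0.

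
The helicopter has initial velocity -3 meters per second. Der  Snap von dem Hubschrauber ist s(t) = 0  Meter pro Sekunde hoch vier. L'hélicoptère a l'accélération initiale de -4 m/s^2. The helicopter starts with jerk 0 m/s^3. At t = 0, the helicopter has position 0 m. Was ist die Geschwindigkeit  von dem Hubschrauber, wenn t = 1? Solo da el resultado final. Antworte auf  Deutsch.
Die Geschwindigkeit bei t = 1 ist v = -7.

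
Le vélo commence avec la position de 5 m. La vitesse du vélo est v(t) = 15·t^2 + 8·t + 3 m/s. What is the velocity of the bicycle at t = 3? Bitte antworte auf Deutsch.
Wir haben die Geschwindigkeit v(t) = 15·t^2 + 8·t + 3. Durch Einsetzen von t = 3: v(3) = 162.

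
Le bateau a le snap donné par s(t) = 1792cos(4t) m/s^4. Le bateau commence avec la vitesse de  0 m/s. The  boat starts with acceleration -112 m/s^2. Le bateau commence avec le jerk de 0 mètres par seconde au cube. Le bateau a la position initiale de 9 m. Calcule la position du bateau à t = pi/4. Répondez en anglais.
To find the answer, we compute 4 integrals of s(t) = 1792·cos(4·t). Integrating snap and using the initial condition j(0) = 0, we get j(t) = 448·sin(4·t). The integral of jerk, with a(0) = -112, gives acceleration: a(t) = -112·cos(4·t). The antiderivative of acceleration, with v(0) = 0, gives velocity: v(t) = -28·sin(4·t). Integrating velocity and using the initial condition x(0) = 9, we get x(t) = 7·cos(4·t) + 2. Using x(t) = 7·cos(4·t) + 2 and substituting t = pi/4, we find x = -5.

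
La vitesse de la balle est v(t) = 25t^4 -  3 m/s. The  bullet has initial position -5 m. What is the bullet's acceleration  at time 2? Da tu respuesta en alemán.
Ausgehend von der Geschwindigkeit v(t) = 25·t^4 - 3, nehmen wir 1 Ableitung. Mit d/dt von v(t) finden wir a(t) = 100·t^3. Aus der Gleichung für die Beschleunigung a(t) = 100·t^3, setzen wir t = 2 ein und erhalten a = 800.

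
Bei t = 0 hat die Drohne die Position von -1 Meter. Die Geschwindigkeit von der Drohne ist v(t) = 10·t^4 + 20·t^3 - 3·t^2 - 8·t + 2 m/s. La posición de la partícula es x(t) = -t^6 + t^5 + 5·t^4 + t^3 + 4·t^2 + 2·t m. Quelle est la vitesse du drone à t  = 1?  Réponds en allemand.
Wir haben die Geschwindigkeit v(t) = 10·t^4 + 20·t^3 - 3·t^2 - 8·t + 2. Durch Einsetzen von t = 1: v(1) = 21.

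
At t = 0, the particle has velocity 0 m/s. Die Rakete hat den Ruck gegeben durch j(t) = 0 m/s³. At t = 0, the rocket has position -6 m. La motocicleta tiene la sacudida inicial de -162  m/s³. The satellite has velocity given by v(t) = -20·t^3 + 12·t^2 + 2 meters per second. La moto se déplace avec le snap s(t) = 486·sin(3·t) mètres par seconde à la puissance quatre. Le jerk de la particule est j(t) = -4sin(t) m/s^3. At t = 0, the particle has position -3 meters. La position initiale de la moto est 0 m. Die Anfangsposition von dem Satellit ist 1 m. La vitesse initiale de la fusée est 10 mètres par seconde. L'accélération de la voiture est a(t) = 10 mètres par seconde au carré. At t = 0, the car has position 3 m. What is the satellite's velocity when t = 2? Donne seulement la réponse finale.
At t = 2, v = -110.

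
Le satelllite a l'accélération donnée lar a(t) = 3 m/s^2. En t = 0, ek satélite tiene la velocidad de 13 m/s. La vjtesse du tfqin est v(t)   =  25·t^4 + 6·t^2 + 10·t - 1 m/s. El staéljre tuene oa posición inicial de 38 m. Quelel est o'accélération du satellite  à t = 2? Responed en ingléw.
We have acceleration a(t) = 3. Substituting t = 2: a(2) = 3.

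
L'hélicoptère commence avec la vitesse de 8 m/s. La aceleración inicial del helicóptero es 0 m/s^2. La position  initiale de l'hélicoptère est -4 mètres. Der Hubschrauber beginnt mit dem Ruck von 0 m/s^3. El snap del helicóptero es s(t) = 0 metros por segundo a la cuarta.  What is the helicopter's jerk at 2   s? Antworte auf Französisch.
Nous devons trouver la primitive de notre équation du snap s(t) = 0 1 fois. En intégrant le snap et en utilisant la condition initiale j(0) = 0, nous obtenons j(t) = 0. En utilisant j(t) = 0 et en substituant t = 2, nous trouvons j = 0.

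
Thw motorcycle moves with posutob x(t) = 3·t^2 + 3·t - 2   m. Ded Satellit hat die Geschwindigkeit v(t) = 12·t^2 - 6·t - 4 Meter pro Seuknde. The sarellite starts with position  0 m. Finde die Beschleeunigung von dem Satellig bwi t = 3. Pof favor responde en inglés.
To solve this, we need to take 1 derivative of our velocity equation v(t) = 12·t^2 - 6·t - 4. The derivative of velocity gives acceleration: a(t) = 24·t - 6. Using a(t) = 24·t - 6 and substituting t = 3, we find a = 66.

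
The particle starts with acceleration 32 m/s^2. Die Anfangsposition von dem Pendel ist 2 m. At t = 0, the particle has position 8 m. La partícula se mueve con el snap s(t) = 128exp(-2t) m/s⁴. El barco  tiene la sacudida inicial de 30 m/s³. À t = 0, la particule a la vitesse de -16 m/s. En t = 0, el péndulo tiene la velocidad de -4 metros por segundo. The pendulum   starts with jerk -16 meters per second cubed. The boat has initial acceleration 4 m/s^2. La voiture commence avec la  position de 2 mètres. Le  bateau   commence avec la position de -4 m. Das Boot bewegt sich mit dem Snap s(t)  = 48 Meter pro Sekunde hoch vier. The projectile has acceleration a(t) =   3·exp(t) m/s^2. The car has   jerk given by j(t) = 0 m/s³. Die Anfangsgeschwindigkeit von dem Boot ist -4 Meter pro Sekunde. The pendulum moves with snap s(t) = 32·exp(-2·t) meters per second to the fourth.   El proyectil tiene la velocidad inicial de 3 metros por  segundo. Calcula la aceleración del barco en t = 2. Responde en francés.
Nous devons intégrer notre équation du snap s(t) = 48 2 fois. En intégrant le snap et en utilisant la condition initiale j(0) = 30, nous obtenons j(t) = 48·t + 30. La primitive du jerk est l'accélération. En utilisant a(0) = 4, nous obtenons a(t) = 24·t^2 + 30·t + 4. Nous avons l'accélération a(t) = 24·t^2 + 30·t + 4. En substituant t = 2: a(2) = 160.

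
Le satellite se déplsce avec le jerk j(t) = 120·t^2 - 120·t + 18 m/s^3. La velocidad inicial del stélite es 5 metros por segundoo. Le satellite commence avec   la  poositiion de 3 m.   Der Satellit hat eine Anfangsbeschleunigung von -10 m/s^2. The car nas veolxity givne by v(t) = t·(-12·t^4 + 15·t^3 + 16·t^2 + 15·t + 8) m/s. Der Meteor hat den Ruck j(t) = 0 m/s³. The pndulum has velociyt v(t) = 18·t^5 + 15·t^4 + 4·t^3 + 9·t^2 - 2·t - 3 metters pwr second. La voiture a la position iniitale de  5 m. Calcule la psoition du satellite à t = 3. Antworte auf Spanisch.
Necesitamos integrar nuestra ecuación de la sacudida j(t) = 120·t^2 - 120·t + 18 3 veces. Tomando ∫j(t)dt y aplicando a(0) = -10, encontramos a(t) = 40·t^3 - 60·t^2 + 18·t - 10. La antiderivada de la aceleración, con v(0) = 5, da la velocidad: v(t) = 10·t^4 - 20·t^3 + 9·t^2 - 10·t + 5. Integrando la velocidad y usando la condición inicial x(0) = 3, obtenemos x(t) = 2·t^5 - 5·t^4 + 3·t^3 - 5·t^2 + 5·t + 3. De la ecuación de la posición x(t) = 2·t^5 - 5·t^4 + 3·t^3 - 5·t^2 + 5·t + 3, sustituimos t = 3 para obtener x = 135.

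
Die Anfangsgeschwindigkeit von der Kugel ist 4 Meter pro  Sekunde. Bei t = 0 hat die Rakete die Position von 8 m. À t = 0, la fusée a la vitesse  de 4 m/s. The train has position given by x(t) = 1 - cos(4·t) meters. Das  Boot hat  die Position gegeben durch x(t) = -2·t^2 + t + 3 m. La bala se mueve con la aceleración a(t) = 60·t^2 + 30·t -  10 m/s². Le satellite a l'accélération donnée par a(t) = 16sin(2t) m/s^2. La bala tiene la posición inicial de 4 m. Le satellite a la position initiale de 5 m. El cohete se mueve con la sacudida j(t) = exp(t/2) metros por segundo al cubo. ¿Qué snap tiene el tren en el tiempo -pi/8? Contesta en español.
Partiendo de la posición x(t) = 1 - cos(4·t), tomamos 4 derivadas. La derivada de la posición da la velocidad: v(t) = 4·sin(4·t). Derivando la velocidad, obtenemos la aceleración: a(t) = 16·cos(4·t). La derivada de la aceleración da la sacudida: j(t) = -64·sin(4·t). Derivando la sacudida, obtenemos el snap: s(t) = -256·cos(4·t). Tenemos el snap s(t) = -256·cos(4·t). Sustituyendo t = -pi/8: s(-pi/8) = 0.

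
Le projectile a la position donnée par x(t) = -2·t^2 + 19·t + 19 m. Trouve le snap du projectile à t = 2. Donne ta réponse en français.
En partant de la position x(t) = -2·t^2 + 19·t + 19, nous prenons 4 dérivées. En prenant d/dt de x(t), nous trouvons v(t) = 19 - 4·t. En prenant d/dt de v(t), nous trouvons a(t) = -4. La dérivée de l'accélération donne le jerk: j(t) = 0. En dérivant le jerk, nous obtenons le snap: s(t) = 0. En utilisant s(t) = 0 et en substituant t = 2, nous trouvons s = 0.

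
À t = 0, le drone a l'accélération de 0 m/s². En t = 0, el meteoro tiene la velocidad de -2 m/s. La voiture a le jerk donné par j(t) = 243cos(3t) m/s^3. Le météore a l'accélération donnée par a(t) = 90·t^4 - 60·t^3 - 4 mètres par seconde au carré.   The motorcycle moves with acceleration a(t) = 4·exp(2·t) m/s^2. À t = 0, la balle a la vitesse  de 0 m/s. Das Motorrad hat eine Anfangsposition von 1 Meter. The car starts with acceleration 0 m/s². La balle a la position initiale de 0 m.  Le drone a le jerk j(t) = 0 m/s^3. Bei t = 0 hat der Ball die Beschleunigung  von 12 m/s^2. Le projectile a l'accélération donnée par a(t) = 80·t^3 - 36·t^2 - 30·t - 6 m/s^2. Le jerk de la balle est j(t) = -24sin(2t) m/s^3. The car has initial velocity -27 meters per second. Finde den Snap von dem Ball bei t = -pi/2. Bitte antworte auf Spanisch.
Para resolver esto, necesitamos tomar 1 derivada de nuestra ecuación de la sacudida j(t) = -24·sin(2·t). Tomando d/dt de j(t), encontramos s(t) = -48·cos(2·t). Tenemos el snap s(t) = -48·cos(2·t). Sustituyendo t = -pi/2: s(-pi/2) = 48.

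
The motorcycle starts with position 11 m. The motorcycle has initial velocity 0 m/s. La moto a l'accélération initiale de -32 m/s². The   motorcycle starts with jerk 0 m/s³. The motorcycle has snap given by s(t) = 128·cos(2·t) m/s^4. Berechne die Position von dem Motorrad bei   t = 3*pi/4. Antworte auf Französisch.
En partant du snap s(t) = 128·cos(2·t), nous prenons 4 primitives. L'intégrale du snap est le jerk. En utilisant j(0) = 0, nous obtenons j(t) = 64·sin(2·t). L'intégrale du jerk est l'accélération. En utilisant a(0) = -32, nous obtenons a(t) = -32·cos(2·t). En intégrant l'accélération et en utilisant la condition initiale v(0) = 0, nous obtenons v(t) = -16·sin(2·t). En intégrant la vitesse et en utilisant la condition initiale x(0) = 11, nous obtenons x(t) = 8·cos(2·t) + 3. En utilisant x(t) = 8·cos(2·t) + 3 et en substituant t = 3*pi/4, nous trouvons x = 3.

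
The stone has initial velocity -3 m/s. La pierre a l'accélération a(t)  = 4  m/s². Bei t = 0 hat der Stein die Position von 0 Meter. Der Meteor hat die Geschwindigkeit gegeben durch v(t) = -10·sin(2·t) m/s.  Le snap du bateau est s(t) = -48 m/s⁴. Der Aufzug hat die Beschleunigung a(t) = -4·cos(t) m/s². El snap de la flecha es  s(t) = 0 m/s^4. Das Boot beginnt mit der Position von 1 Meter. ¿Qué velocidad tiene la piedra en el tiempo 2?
Necesitamos integrar nuestra ecuación de la aceleración a(t) = 4 1 vez. Tomando ∫a(t)dt y aplicando v(0) = -3, encontramos v(t) = 4·t - 3. Usando v(t) = 4·t - 3 y sustituyendo t = 2, encontramos v = 5.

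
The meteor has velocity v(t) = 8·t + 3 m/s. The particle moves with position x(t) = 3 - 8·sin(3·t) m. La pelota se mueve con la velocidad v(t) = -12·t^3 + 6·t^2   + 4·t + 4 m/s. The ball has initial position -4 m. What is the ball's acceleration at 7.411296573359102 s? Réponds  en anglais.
To solve this, we need to take 1 derivative of our velocity equation v(t) = -12·t^3 + 6·t^2 + 4·t + 4. Taking d/dt of v(t), we find a(t) = -36·t^2 + 12·t + 4. We have acceleration a(t) = -36·t^2 + 12·t + 4. Substituting t = 7.411296573359102: a(7.411296573359102) = -1884.44784945793.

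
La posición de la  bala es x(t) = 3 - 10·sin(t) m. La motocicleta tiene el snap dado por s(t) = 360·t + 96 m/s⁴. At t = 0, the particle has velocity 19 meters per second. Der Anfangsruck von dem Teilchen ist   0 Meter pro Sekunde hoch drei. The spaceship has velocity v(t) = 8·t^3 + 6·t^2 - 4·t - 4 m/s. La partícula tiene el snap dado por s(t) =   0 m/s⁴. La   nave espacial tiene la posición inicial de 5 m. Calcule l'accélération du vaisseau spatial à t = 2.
Nous devons dériver notre équation de la vitesse v(t) = 8·t^3 + 6·t^2 - 4·t - 4 1 fois. En dérivant la vitesse, nous obtenons l'accélération: a(t) = 24·t^2 + 12·t - 4. En utilisant a(t) = 24·t^2 + 12·t - 4 et en substituant t = 2, nous trouvons a = 116.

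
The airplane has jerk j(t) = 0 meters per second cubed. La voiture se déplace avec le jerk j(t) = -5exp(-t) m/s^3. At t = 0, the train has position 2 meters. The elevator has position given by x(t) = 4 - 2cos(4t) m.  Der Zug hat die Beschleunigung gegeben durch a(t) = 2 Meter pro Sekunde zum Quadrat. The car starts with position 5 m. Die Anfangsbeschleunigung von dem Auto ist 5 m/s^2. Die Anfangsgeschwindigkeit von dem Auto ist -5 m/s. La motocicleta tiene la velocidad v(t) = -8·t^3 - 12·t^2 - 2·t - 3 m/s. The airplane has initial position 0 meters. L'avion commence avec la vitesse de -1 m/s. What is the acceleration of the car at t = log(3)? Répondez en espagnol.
Para resolver esto, necesitamos tomar 1 integral de nuestra ecuación de la sacudida j(t) = -5·exp(-t). Integrando la sacudida y usando la condición inicial a(0) = 5, obtenemos a(t) = 5·exp(-t). Usando a(t) = 5·exp(-t) y sustituyendo t = log(3), encontramos a = 5/3.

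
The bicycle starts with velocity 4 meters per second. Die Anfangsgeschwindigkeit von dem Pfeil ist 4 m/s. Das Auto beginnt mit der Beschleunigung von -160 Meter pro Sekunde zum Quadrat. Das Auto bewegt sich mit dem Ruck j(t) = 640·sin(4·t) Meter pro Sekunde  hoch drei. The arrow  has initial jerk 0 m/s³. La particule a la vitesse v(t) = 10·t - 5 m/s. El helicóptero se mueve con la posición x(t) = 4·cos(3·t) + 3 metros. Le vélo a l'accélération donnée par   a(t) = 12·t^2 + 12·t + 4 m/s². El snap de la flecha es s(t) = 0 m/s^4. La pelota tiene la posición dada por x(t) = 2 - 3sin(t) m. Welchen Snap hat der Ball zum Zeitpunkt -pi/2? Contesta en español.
Partiendo de la posición x(t) = 2 - 3·sin(t), tomamos 4 derivadas. Tomando d/dt de x(t), encontramos v(t) = -3·cos(t). Derivando la velocidad, obtenemos la aceleración: a(t) = 3·sin(t). Derivando la aceleración, obtenemos la sacudida: j(t) = 3·cos(t). Tomando d/dt de j(t), encontramos s(t) = -3·sin(t). Tenemos el snap s(t) = -3·sin(t). Sustituyendo t = -pi/2: s(-pi/2) = 3.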